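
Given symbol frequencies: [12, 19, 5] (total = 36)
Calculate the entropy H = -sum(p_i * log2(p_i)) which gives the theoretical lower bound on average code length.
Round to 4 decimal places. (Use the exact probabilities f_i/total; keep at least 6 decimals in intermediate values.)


Per-symbol terms -p_i * log2(p_i) with p_i = f_i/36:
  p = 12/36 = 0.333333: log2(p) = -1.584963, -p*log2(p) = 0.528321
  p = 19/36 = 0.527778: log2(p) = -0.921997, -p*log2(p) = 0.486610
  p = 5/36 = 0.138889: log2(p) = -2.847997, -p*log2(p) = 0.395555
H = 0.528321 + 0.486610 + 0.395555 = 1.410486

H = 1.4105 bits/symbol


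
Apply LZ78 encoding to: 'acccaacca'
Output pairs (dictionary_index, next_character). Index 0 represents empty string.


LZ78 encoding steps:
Dictionary: {0: ''}
Step 1: w='' (idx 0), next='a' -> output (0, 'a'), add 'a' as idx 1
Step 2: w='' (idx 0), next='c' -> output (0, 'c'), add 'c' as idx 2
Step 3: w='c' (idx 2), next='c' -> output (2, 'c'), add 'cc' as idx 3
Step 4: w='a' (idx 1), next='a' -> output (1, 'a'), add 'aa' as idx 4
Step 5: w='cc' (idx 3), next='a' -> output (3, 'a'), add 'cca' as idx 5


Encoded: [(0, 'a'), (0, 'c'), (2, 'c'), (1, 'a'), (3, 'a')]


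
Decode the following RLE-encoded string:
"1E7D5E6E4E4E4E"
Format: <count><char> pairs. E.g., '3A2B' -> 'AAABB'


Expanding each <count><char> pair:
  1E -> 'E'
  7D -> 'DDDDDDD'
  5E -> 'EEEEE'
  6E -> 'EEEEEE'
  4E -> 'EEEE'
  4E -> 'EEEE'
  4E -> 'EEEE'

Decoded = EDDDDDDDEEEEEEEEEEEEEEEEEEEEEEE


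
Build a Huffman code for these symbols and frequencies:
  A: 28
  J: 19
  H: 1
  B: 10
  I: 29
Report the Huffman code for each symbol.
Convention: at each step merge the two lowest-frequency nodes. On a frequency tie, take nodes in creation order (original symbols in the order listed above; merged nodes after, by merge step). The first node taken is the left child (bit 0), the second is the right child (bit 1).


Huffman tree construction:
Step 1: Merge H(1) + B(10) = 11
Step 2: Merge (H+B)(11) + J(19) = 30
Step 3: Merge A(28) + I(29) = 57
Step 4: Merge ((H+B)+J)(30) + (A+I)(57) = 87
Read each symbol's code off the tree from the root (left child = 0, right child = 1).

Codes:
  A: 10 (length 2)
  J: 01 (length 2)
  H: 000 (length 3)
  B: 001 (length 3)
  I: 11 (length 2)
Average code length: 185/87 = 2.1264 bits/symbol


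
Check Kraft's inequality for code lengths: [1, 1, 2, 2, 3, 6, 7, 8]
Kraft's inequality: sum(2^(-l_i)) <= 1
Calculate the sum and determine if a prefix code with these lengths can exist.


Sum = 2^(-1) + 2^(-1) + 2^(-2) + 2^(-2) + 2^(-3) + 2^(-6) + 2^(-7) + 2^(-8)
    = 0.5 + 0.5 + 0.25 + 0.25 + 0.125 + 0.015625 + 0.0078125 + 0.00390625
    = 423/256 = 1.65234375
Since 1.65234375 > 1, Kraft's inequality is NOT satisfied.
A prefix code with these lengths CANNOT exist.

Kraft sum = 1.65234375. Not satisfied.


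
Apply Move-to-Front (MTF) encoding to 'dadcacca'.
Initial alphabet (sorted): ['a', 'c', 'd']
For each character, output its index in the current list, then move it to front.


MTF encoding:
'd': index 2 in ['a', 'c', 'd'] -> ['d', 'a', 'c']
'a': index 1 in ['d', 'a', 'c'] -> ['a', 'd', 'c']
'd': index 1 in ['a', 'd', 'c'] -> ['d', 'a', 'c']
'c': index 2 in ['d', 'a', 'c'] -> ['c', 'd', 'a']
'a': index 2 in ['c', 'd', 'a'] -> ['a', 'c', 'd']
'c': index 1 in ['a', 'c', 'd'] -> ['c', 'a', 'd']
'c': index 0 in ['c', 'a', 'd'] -> ['c', 'a', 'd']
'a': index 1 in ['c', 'a', 'd'] -> ['a', 'c', 'd']


Output: [2, 1, 1, 2, 2, 1, 0, 1]


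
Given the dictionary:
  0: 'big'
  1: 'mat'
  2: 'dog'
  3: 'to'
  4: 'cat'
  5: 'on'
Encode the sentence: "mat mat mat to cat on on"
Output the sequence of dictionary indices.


Look up each word in the dictionary:
  'mat' -> 1
  'mat' -> 1
  'mat' -> 1
  'to' -> 3
  'cat' -> 4
  'on' -> 5
  'on' -> 5

Encoded: [1, 1, 1, 3, 4, 5, 5]


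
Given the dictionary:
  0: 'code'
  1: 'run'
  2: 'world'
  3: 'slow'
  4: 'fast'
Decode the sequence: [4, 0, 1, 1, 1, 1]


Look up each index in the dictionary:
  4 -> 'fast'
  0 -> 'code'
  1 -> 'run'
  1 -> 'run'
  1 -> 'run'
  1 -> 'run'

Decoded: "fast code run run run run"


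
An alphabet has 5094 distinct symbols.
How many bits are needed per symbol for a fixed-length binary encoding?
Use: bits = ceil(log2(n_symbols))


log2(5094) = 12.3146
Bracket: 2^12 = 4096 < 5094 <= 2^13 = 8192
So ceil(log2(5094)) = 13

bits = ceil(log2(5094)) = ceil(12.3146) = 13 bits


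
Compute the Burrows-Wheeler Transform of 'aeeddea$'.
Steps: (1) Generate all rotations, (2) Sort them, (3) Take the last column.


Rotations (sorted):
  0: $aeeddea -> last char: a
  1: a$aeedde -> last char: e
  2: aeeddea$ -> last char: $
  3: ddea$aee -> last char: e
  4: dea$aeed -> last char: d
  5: ea$aeedd -> last char: d
  6: eddea$ae -> last char: e
  7: eeddea$a -> last char: a


BWT = ae$eddea


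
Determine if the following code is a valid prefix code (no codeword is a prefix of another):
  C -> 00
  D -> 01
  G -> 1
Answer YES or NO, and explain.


Checking each pair (does one codeword prefix another?):
  C='00' vs D='01': no prefix
  C='00' vs G='1': no prefix
  D='01' vs C='00': no prefix
  D='01' vs G='1': no prefix
  G='1' vs C='00': no prefix
  G='1' vs D='01': no prefix
No violation found over all pairs.

YES -- this is a valid prefix code. No codeword is a prefix of any other codeword.


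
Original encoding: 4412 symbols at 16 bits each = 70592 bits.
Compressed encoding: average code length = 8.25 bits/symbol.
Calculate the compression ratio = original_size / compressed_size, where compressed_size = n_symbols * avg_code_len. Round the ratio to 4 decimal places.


original_size = n_symbols * orig_bits = 4412 * 16 = 70592 bits
compressed_size = n_symbols * avg_code_len = 4412 * 8.25 = 36399.0 bits
ratio = original_size / compressed_size = 70592 / 36399.0 = 1.9394

Compression ratio = 1.9394


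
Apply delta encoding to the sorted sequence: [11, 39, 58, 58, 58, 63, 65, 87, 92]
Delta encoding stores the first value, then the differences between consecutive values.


First value: 11
Deltas:
  39 - 11 = 28
  58 - 39 = 19
  58 - 58 = 0
  58 - 58 = 0
  63 - 58 = 5
  65 - 63 = 2
  87 - 65 = 22
  92 - 87 = 5


Delta encoded: [11, 28, 19, 0, 0, 5, 2, 22, 5]


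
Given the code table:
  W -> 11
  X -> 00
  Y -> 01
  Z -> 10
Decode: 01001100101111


Decoding:
01 -> Y
00 -> X
11 -> W
00 -> X
10 -> Z
11 -> W
11 -> W


Result: YXWXZWW


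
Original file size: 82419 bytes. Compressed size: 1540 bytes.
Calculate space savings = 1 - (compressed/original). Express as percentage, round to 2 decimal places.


ratio = compressed/original = 1540/82419 = 0.018685
savings = 1 - ratio = 1 - 0.018685 = 0.981315
as a percentage: 0.981315 * 100 = 98.13%

Space savings = 1 - 1540/82419 = 98.13%


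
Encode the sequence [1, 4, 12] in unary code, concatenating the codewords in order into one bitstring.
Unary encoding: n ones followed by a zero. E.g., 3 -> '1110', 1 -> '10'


Encode each number as n ones followed by a terminating 0:
  1 -> 10 (2 bits)
  4 -> 11110 (5 bits)
  12 -> 1111111111110 (13 bits)
Total length = 2 + 5 + 13 = 20 bits.

Unary([1, 4, 12]) = 10111101111111111110 (20 bits)


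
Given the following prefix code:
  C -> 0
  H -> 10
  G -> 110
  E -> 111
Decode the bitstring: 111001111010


Decoding step by step:
Bits 111 -> E
Bits 0 -> C
Bits 0 -> C
Bits 111 -> E
Bits 10 -> H
Bits 10 -> H


Decoded message: ECCEHH


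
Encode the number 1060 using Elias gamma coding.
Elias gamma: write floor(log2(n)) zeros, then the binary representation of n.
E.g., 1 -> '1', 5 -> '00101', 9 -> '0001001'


num_bits = floor(log2(1060)) + 1 = 11
leading_zeros = num_bits - 1 = 10
binary(1060) = 10000100100

Elias gamma(1060) = '0000000000' + '10000100100' = 000000000010000100100 (21 bits)


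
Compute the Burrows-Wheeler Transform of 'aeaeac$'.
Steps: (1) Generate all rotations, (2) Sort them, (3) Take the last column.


Rotations (sorted):
  0: $aeaeac -> last char: c
  1: ac$aeae -> last char: e
  2: aeac$ae -> last char: e
  3: aeaeac$ -> last char: $
  4: c$aeaea -> last char: a
  5: eac$aea -> last char: a
  6: eaeac$a -> last char: a


BWT = cee$aaa


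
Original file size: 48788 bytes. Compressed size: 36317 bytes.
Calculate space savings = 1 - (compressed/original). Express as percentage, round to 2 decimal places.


ratio = compressed/original = 36317/48788 = 0.744384
savings = 1 - ratio = 1 - 0.744384 = 0.255616
as a percentage: 0.255616 * 100 = 25.56%

Space savings = 1 - 36317/48788 = 25.56%


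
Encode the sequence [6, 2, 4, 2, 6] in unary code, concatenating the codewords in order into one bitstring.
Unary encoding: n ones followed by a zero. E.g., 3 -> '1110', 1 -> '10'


Encode each number as n ones followed by a terminating 0:
  6 -> 1111110 (7 bits)
  2 -> 110 (3 bits)
  4 -> 11110 (5 bits)
  2 -> 110 (3 bits)
  6 -> 1111110 (7 bits)
Total length = 7 + 3 + 5 + 3 + 7 = 25 bits.

Unary([6, 2, 4, 2, 6]) = 1111110110111101101111110 (25 bits)


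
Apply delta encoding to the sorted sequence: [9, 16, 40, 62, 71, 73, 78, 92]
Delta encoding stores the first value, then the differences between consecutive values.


First value: 9
Deltas:
  16 - 9 = 7
  40 - 16 = 24
  62 - 40 = 22
  71 - 62 = 9
  73 - 71 = 2
  78 - 73 = 5
  92 - 78 = 14


Delta encoded: [9, 7, 24, 22, 9, 2, 5, 14]


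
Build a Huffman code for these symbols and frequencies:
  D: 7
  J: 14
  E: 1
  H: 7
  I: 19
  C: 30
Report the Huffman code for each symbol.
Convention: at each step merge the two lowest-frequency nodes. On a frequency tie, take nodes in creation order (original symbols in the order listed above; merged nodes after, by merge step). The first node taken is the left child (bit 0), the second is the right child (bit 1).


Huffman tree construction:
Step 1: Merge E(1) + D(7) = 8
Step 2: Merge H(7) + (E+D)(8) = 15
Step 3: Merge J(14) + (H+(E+D))(15) = 29
Step 4: Merge I(19) + (J+(H+(E+D)))(29) = 48
Step 5: Merge C(30) + (I+(J+(H+(E+D))))(48) = 78
Read each symbol's code off the tree from the root (left child = 0, right child = 1).

Codes:
  D: 11111 (length 5)
  J: 110 (length 3)
  E: 11110 (length 5)
  H: 1110 (length 4)
  I: 10 (length 2)
  C: 0 (length 1)
Average code length: 178/78 = 2.2821 bits/symbol


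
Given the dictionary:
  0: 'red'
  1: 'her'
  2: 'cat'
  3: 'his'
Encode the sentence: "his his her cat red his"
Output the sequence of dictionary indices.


Look up each word in the dictionary:
  'his' -> 3
  'his' -> 3
  'her' -> 1
  'cat' -> 2
  'red' -> 0
  'his' -> 3

Encoded: [3, 3, 1, 2, 0, 3]


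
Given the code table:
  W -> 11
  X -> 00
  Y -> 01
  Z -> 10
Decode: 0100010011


Decoding:
01 -> Y
00 -> X
01 -> Y
00 -> X
11 -> W


Result: YXYXW


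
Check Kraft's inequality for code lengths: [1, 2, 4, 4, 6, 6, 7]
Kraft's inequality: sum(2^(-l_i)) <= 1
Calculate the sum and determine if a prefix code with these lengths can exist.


Sum = 2^(-1) + 2^(-2) + 2^(-4) + 2^(-4) + 2^(-6) + 2^(-6) + 2^(-7)
    = 0.5 + 0.25 + 0.0625 + 0.0625 + 0.015625 + 0.015625 + 0.0078125
    = 117/128 = 0.9140625
Since 0.9140625 <= 1, Kraft's inequality IS satisfied.
A prefix code with these lengths CAN exist.

Kraft sum = 0.9140625. Satisfied.


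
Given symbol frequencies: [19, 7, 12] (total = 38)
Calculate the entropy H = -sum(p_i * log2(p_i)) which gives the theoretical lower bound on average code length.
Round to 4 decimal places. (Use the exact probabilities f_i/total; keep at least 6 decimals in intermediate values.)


Per-symbol terms -p_i * log2(p_i) with p_i = f_i/38:
  p = 19/38 = 0.500000: log2(p) = -1.000000, -p*log2(p) = 0.500000
  p = 7/38 = 0.184211: log2(p) = -2.440573, -p*log2(p) = 0.449579
  p = 12/38 = 0.315789: log2(p) = -1.662965, -p*log2(p) = 0.525147
H = 0.500000 + 0.449579 + 0.525147 = 1.474726

H = 1.4747 bits/symbol


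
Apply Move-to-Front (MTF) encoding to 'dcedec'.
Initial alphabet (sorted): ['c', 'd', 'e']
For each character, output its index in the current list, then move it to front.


MTF encoding:
'd': index 1 in ['c', 'd', 'e'] -> ['d', 'c', 'e']
'c': index 1 in ['d', 'c', 'e'] -> ['c', 'd', 'e']
'e': index 2 in ['c', 'd', 'e'] -> ['e', 'c', 'd']
'd': index 2 in ['e', 'c', 'd'] -> ['d', 'e', 'c']
'e': index 1 in ['d', 'e', 'c'] -> ['e', 'd', 'c']
'c': index 2 in ['e', 'd', 'c'] -> ['c', 'e', 'd']


Output: [1, 1, 2, 2, 1, 2]


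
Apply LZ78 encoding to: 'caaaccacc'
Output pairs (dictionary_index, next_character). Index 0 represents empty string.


LZ78 encoding steps:
Dictionary: {0: ''}
Step 1: w='' (idx 0), next='c' -> output (0, 'c'), add 'c' as idx 1
Step 2: w='' (idx 0), next='a' -> output (0, 'a'), add 'a' as idx 2
Step 3: w='a' (idx 2), next='a' -> output (2, 'a'), add 'aa' as idx 3
Step 4: w='c' (idx 1), next='c' -> output (1, 'c'), add 'cc' as idx 4
Step 5: w='a' (idx 2), next='c' -> output (2, 'c'), add 'ac' as idx 5
Step 6: w='c' (idx 1), end of input -> output (1, '')


Encoded: [(0, 'c'), (0, 'a'), (2, 'a'), (1, 'c'), (2, 'c'), (1, '')]


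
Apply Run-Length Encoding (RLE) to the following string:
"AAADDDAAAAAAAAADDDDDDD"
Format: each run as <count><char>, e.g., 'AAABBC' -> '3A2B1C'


Scanning runs left to right:
  i=0: run of 'A' x 3 -> '3A'
  i=3: run of 'D' x 3 -> '3D'
  i=6: run of 'A' x 9 -> '9A'
  i=15: run of 'D' x 7 -> '7D'

RLE = 3A3D9A7D


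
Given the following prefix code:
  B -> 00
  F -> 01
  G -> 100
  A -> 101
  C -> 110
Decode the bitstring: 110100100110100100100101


Decoding step by step:
Bits 110 -> C
Bits 100 -> G
Bits 100 -> G
Bits 110 -> C
Bits 100 -> G
Bits 100 -> G
Bits 100 -> G
Bits 101 -> A


Decoded message: CGGCGGGA


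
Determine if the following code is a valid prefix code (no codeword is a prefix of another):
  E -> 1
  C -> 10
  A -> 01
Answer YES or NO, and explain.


Checking each pair (does one codeword prefix another?):
  E='1' vs C='10': prefix -- VIOLATION

NO -- this is NOT a valid prefix code. E (1) is a prefix of C (10).


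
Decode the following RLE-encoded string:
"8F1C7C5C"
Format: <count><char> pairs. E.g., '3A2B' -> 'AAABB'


Expanding each <count><char> pair:
  8F -> 'FFFFFFFF'
  1C -> 'C'
  7C -> 'CCCCCCC'
  5C -> 'CCCCC'

Decoded = FFFFFFFFCCCCCCCCCCCCC


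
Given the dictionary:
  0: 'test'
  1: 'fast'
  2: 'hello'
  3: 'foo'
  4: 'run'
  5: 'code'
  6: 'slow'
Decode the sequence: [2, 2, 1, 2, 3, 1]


Look up each index in the dictionary:
  2 -> 'hello'
  2 -> 'hello'
  1 -> 'fast'
  2 -> 'hello'
  3 -> 'foo'
  1 -> 'fast'

Decoded: "hello hello fast hello foo fast"


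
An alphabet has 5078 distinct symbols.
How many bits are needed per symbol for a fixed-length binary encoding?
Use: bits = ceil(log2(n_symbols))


log2(5078) = 12.31
Bracket: 2^12 = 4096 < 5078 <= 2^13 = 8192
So ceil(log2(5078)) = 13

bits = ceil(log2(5078)) = ceil(12.31) = 13 bits


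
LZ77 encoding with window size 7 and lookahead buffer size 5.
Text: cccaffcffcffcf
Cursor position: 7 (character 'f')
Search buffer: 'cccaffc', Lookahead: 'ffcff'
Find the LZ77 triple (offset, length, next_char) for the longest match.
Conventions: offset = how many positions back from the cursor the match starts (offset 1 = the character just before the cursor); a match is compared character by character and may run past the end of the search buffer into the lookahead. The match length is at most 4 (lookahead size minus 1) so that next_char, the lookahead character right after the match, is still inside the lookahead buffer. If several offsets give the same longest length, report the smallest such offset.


Try each offset into the search buffer:
  offset=1 (pos 6, char 'c'): match length 0
  offset=2 (pos 5, char 'f'): match length 1
  offset=3 (pos 4, char 'f'): match length 4
  offset=4 (pos 3, char 'a'): match length 0
  offset=5 (pos 2, char 'c'): match length 0
  offset=6 (pos 1, char 'c'): match length 0
  offset=7 (pos 0, char 'c'): match length 0
Longest match has length 4 at offset 3.
next_char = character at position 7 + 4 = 11 -> 'f'

Best match: offset=3, length=4 (matching 'ffcf' starting at position 4)
LZ77 triple: (3, 4, 'f')


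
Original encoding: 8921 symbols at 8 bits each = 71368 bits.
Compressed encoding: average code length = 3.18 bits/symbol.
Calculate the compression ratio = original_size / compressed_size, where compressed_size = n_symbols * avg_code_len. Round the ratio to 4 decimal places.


original_size = n_symbols * orig_bits = 8921 * 8 = 71368 bits
compressed_size = n_symbols * avg_code_len = 8921 * 3.18 = 28368.78 bits
ratio = original_size / compressed_size = 71368 / 28368.78 = 2.5157

Compression ratio = 2.5157


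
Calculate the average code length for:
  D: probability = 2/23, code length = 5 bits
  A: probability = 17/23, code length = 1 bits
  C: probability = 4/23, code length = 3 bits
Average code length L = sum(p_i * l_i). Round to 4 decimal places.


Weighted contributions p_i * l_i:
  D: (2/23) * 5 = 10/23
  A: (17/23) * 1 = 17/23
  C: (4/23) * 3 = 12/23
Sum = (10 + 17 + 12)/23 = 39/23

L = 39/23 = 1.6957 bits/symbol


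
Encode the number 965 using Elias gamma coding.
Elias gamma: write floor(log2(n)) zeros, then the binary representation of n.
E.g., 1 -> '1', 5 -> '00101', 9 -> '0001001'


num_bits = floor(log2(965)) + 1 = 10
leading_zeros = num_bits - 1 = 9
binary(965) = 1111000101

Elias gamma(965) = '000000000' + '1111000101' = 0000000001111000101 (19 bits)


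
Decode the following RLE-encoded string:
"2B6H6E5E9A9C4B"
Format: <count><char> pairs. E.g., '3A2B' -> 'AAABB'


Expanding each <count><char> pair:
  2B -> 'BB'
  6H -> 'HHHHHH'
  6E -> 'EEEEEE'
  5E -> 'EEEEE'
  9A -> 'AAAAAAAAA'
  9C -> 'CCCCCCCCC'
  4B -> 'BBBB'

Decoded = BBHHHHHHEEEEEEEEEEEAAAAAAAAACCCCCCCCCBBBB


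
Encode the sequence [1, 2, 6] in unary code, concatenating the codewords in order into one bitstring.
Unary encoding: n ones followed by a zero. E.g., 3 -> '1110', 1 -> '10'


Encode each number as n ones followed by a terminating 0:
  1 -> 10 (2 bits)
  2 -> 110 (3 bits)
  6 -> 1111110 (7 bits)
Total length = 2 + 3 + 7 = 12 bits.

Unary([1, 2, 6]) = 101101111110 (12 bits)


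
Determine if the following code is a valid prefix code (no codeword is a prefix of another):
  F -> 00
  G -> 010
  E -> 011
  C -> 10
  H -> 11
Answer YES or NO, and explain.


Checking each pair (does one codeword prefix another?):
  F='00' vs G='010': no prefix
  F='00' vs E='011': no prefix
  F='00' vs C='10': no prefix
  F='00' vs H='11': no prefix
  G='010' vs F='00': no prefix
  G='010' vs E='011': no prefix
  G='010' vs C='10': no prefix
  G='010' vs H='11': no prefix
  E='011' vs F='00': no prefix
  E='011' vs G='010': no prefix
  E='011' vs C='10': no prefix
  E='011' vs H='11': no prefix
  C='10' vs F='00': no prefix
  C='10' vs G='010': no prefix
  C='10' vs E='011': no prefix
  C='10' vs H='11': no prefix
  H='11' vs F='00': no prefix
  H='11' vs G='010': no prefix
  H='11' vs E='011': no prefix
  H='11' vs C='10': no prefix
No violation found over all pairs.

YES -- this is a valid prefix code. No codeword is a prefix of any other codeword.


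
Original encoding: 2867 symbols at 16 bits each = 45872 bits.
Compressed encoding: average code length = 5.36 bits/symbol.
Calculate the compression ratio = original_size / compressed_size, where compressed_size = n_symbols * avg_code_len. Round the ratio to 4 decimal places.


original_size = n_symbols * orig_bits = 2867 * 16 = 45872 bits
compressed_size = n_symbols * avg_code_len = 2867 * 5.36 = 15367.12 bits
ratio = original_size / compressed_size = 45872 / 15367.12 = 2.9851

Compression ratio = 2.9851


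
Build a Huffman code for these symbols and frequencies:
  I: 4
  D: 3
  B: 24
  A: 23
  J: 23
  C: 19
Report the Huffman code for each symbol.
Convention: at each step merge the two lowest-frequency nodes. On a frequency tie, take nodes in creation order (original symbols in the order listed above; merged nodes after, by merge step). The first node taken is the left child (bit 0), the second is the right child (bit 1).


Huffman tree construction:
Step 1: Merge D(3) + I(4) = 7
Step 2: Merge (D+I)(7) + C(19) = 26
Step 3: Merge A(23) + J(23) = 46
Step 4: Merge B(24) + ((D+I)+C)(26) = 50
Step 5: Merge (A+J)(46) + (B+((D+I)+C))(50) = 96
Read each symbol's code off the tree from the root (left child = 0, right child = 1).

Codes:
  I: 1101 (length 4)
  D: 1100 (length 4)
  B: 10 (length 2)
  A: 00 (length 2)
  J: 01 (length 2)
  C: 111 (length 3)
Average code length: 225/96 = 2.3438 bits/symbol


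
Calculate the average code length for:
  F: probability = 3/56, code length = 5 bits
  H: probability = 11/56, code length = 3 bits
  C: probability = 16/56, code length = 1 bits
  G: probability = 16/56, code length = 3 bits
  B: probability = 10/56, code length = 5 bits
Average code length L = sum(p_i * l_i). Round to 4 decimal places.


Weighted contributions p_i * l_i:
  F: (3/56) * 5 = 15/56
  H: (11/56) * 3 = 33/56
  C: (16/56) * 1 = 16/56
  G: (16/56) * 3 = 48/56
  B: (10/56) * 5 = 50/56
Sum = (15 + 33 + 16 + 48 + 50)/56 = 162/56

L = 162/56 = 2.8929 bits/symbol


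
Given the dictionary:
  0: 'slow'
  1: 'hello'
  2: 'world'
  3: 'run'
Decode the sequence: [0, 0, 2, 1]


Look up each index in the dictionary:
  0 -> 'slow'
  0 -> 'slow'
  2 -> 'world'
  1 -> 'hello'

Decoded: "slow slow world hello"


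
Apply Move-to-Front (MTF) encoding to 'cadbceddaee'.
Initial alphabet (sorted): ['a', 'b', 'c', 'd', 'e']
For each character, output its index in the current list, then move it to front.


MTF encoding:
'c': index 2 in ['a', 'b', 'c', 'd', 'e'] -> ['c', 'a', 'b', 'd', 'e']
'a': index 1 in ['c', 'a', 'b', 'd', 'e'] -> ['a', 'c', 'b', 'd', 'e']
'd': index 3 in ['a', 'c', 'b', 'd', 'e'] -> ['d', 'a', 'c', 'b', 'e']
'b': index 3 in ['d', 'a', 'c', 'b', 'e'] -> ['b', 'd', 'a', 'c', 'e']
'c': index 3 in ['b', 'd', 'a', 'c', 'e'] -> ['c', 'b', 'd', 'a', 'e']
'e': index 4 in ['c', 'b', 'd', 'a', 'e'] -> ['e', 'c', 'b', 'd', 'a']
'd': index 3 in ['e', 'c', 'b', 'd', 'a'] -> ['d', 'e', 'c', 'b', 'a']
'd': index 0 in ['d', 'e', 'c', 'b', 'a'] -> ['d', 'e', 'c', 'b', 'a']
'a': index 4 in ['d', 'e', 'c', 'b', 'a'] -> ['a', 'd', 'e', 'c', 'b']
'e': index 2 in ['a', 'd', 'e', 'c', 'b'] -> ['e', 'a', 'd', 'c', 'b']
'e': index 0 in ['e', 'a', 'd', 'c', 'b'] -> ['e', 'a', 'd', 'c', 'b']


Output: [2, 1, 3, 3, 3, 4, 3, 0, 4, 2, 0]


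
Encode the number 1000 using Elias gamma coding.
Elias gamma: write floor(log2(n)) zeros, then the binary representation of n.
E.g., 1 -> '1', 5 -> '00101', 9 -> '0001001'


num_bits = floor(log2(1000)) + 1 = 10
leading_zeros = num_bits - 1 = 9
binary(1000) = 1111101000

Elias gamma(1000) = '000000000' + '1111101000' = 0000000001111101000 (19 bits)


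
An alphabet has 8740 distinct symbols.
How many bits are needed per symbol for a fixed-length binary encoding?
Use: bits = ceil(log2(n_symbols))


log2(8740) = 13.0934
Bracket: 2^13 = 8192 < 8740 <= 2^14 = 16384
So ceil(log2(8740)) = 14

bits = ceil(log2(8740)) = ceil(13.0934) = 14 bits


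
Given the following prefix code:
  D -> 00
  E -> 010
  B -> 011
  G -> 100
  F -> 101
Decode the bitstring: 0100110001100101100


Decoding step by step:
Bits 010 -> E
Bits 011 -> B
Bits 00 -> D
Bits 011 -> B
Bits 00 -> D
Bits 101 -> F
Bits 100 -> G


Decoded message: EBDBDFG


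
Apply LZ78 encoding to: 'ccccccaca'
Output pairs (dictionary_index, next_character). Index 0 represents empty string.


LZ78 encoding steps:
Dictionary: {0: ''}
Step 1: w='' (idx 0), next='c' -> output (0, 'c'), add 'c' as idx 1
Step 2: w='c' (idx 1), next='c' -> output (1, 'c'), add 'cc' as idx 2
Step 3: w='cc' (idx 2), next='c' -> output (2, 'c'), add 'ccc' as idx 3
Step 4: w='' (idx 0), next='a' -> output (0, 'a'), add 'a' as idx 4
Step 5: w='c' (idx 1), next='a' -> output (1, 'a'), add 'ca' as idx 5


Encoded: [(0, 'c'), (1, 'c'), (2, 'c'), (0, 'a'), (1, 'a')]


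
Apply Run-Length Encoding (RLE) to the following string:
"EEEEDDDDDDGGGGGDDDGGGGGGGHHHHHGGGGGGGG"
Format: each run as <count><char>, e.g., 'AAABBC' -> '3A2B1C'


Scanning runs left to right:
  i=0: run of 'E' x 4 -> '4E'
  i=4: run of 'D' x 6 -> '6D'
  i=10: run of 'G' x 5 -> '5G'
  i=15: run of 'D' x 3 -> '3D'
  i=18: run of 'G' x 7 -> '7G'
  i=25: run of 'H' x 5 -> '5H'
  i=30: run of 'G' x 8 -> '8G'

RLE = 4E6D5G3D7G5H8G


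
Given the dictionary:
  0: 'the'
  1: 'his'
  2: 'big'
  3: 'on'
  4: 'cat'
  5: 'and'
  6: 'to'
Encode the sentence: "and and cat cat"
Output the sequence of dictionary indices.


Look up each word in the dictionary:
  'and' -> 5
  'and' -> 5
  'cat' -> 4
  'cat' -> 4

Encoded: [5, 5, 4, 4]


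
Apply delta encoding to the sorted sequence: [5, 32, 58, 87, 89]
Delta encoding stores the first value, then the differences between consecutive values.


First value: 5
Deltas:
  32 - 5 = 27
  58 - 32 = 26
  87 - 58 = 29
  89 - 87 = 2


Delta encoded: [5, 27, 26, 29, 2]


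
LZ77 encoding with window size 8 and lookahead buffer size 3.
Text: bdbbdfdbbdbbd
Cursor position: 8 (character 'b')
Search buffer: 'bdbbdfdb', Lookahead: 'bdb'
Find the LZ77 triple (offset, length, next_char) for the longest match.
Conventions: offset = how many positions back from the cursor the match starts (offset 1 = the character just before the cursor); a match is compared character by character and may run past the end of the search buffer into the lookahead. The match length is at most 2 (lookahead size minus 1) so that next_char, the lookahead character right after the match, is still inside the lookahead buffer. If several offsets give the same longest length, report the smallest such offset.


Try each offset into the search buffer:
  offset=1 (pos 7, char 'b'): match length 1
  offset=2 (pos 6, char 'd'): match length 0
  offset=3 (pos 5, char 'f'): match length 0
  offset=4 (pos 4, char 'd'): match length 0
  offset=5 (pos 3, char 'b'): match length 2
  offset=6 (pos 2, char 'b'): match length 1
  offset=7 (pos 1, char 'd'): match length 0
  offset=8 (pos 0, char 'b'): match length 2
Longest match has length 2, found at offsets 5, 8; take the smallest, offset 5.
next_char = character at position 8 + 2 = 10 -> 'b'

Best match: offset=5, length=2 (matching 'bd' starting at position 3)
LZ77 triple: (5, 2, 'b')


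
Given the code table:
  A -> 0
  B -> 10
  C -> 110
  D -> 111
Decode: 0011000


Decoding:
0 -> A
0 -> A
110 -> C
0 -> A
0 -> A


Result: AACAA


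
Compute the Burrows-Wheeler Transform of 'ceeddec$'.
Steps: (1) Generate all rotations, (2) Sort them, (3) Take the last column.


Rotations (sorted):
  0: $ceeddec -> last char: c
  1: c$ceedde -> last char: e
  2: ceeddec$ -> last char: $
  3: ddec$cee -> last char: e
  4: dec$ceed -> last char: d
  5: ec$ceedd -> last char: d
  6: eddec$ce -> last char: e
  7: eeddec$c -> last char: c


BWT = ce$eddec


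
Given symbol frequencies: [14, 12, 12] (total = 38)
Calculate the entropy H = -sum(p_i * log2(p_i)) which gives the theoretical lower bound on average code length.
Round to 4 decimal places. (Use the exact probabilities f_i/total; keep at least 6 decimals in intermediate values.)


Per-symbol terms -p_i * log2(p_i) with p_i = f_i/38:
  p = 14/38 = 0.368421: log2(p) = -1.440573, -p*log2(p) = 0.530737
  p = 12/38 = 0.315789: log2(p) = -1.662965, -p*log2(p) = 0.525147
  p = 12/38 = 0.315789: log2(p) = -1.662965, -p*log2(p) = 0.525147
H = 0.530737 + 0.525147 + 0.525147 = 1.581031

H = 1.581 bits/symbol


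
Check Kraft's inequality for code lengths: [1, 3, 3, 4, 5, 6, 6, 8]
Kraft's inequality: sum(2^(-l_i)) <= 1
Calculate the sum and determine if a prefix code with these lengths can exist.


Sum = 2^(-1) + 2^(-3) + 2^(-3) + 2^(-4) + 2^(-5) + 2^(-6) + 2^(-6) + 2^(-8)
    = 0.5 + 0.125 + 0.125 + 0.0625 + 0.03125 + 0.015625 + 0.015625 + 0.00390625
    = 225/256 = 0.87890625
Since 0.87890625 <= 1, Kraft's inequality IS satisfied.
A prefix code with these lengths CAN exist.

Kraft sum = 0.87890625. Satisfied.


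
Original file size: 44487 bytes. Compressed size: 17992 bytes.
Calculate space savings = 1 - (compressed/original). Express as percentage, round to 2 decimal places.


ratio = compressed/original = 17992/44487 = 0.404433
savings = 1 - ratio = 1 - 0.404433 = 0.595567
as a percentage: 0.595567 * 100 = 59.56%

Space savings = 1 - 17992/44487 = 59.56%


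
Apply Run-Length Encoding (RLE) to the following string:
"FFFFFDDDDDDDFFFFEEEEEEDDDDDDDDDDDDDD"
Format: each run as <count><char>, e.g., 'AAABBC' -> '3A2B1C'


Scanning runs left to right:
  i=0: run of 'F' x 5 -> '5F'
  i=5: run of 'D' x 7 -> '7D'
  i=12: run of 'F' x 4 -> '4F'
  i=16: run of 'E' x 6 -> '6E'
  i=22: run of 'D' x 14 -> '14D'

RLE = 5F7D4F6E14D


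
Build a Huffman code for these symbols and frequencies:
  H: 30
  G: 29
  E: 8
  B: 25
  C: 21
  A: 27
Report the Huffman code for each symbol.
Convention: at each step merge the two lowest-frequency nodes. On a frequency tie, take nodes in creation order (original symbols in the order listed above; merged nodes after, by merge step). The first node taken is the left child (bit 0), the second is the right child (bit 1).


Huffman tree construction:
Step 1: Merge E(8) + C(21) = 29
Step 2: Merge B(25) + A(27) = 52
Step 3: Merge G(29) + (E+C)(29) = 58
Step 4: Merge H(30) + (B+A)(52) = 82
Step 5: Merge (G+(E+C))(58) + (H+(B+A))(82) = 140
Read each symbol's code off the tree from the root (left child = 0, right child = 1).

Codes:
  H: 10 (length 2)
  G: 00 (length 2)
  E: 010 (length 3)
  B: 110 (length 3)
  C: 011 (length 3)
  A: 111 (length 3)
Average code length: 361/140 = 2.5786 bits/symbol


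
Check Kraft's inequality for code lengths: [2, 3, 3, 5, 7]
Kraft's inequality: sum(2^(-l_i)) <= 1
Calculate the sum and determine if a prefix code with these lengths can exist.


Sum = 2^(-2) + 2^(-3) + 2^(-3) + 2^(-5) + 2^(-7)
    = 0.25 + 0.125 + 0.125 + 0.03125 + 0.0078125
    = 69/128 = 0.5390625
Since 0.5390625 <= 1, Kraft's inequality IS satisfied.
A prefix code with these lengths CAN exist.

Kraft sum = 0.5390625. Satisfied.


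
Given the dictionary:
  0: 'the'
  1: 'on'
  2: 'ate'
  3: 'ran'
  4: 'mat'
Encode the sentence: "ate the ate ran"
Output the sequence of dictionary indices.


Look up each word in the dictionary:
  'ate' -> 2
  'the' -> 0
  'ate' -> 2
  'ran' -> 3

Encoded: [2, 0, 2, 3]


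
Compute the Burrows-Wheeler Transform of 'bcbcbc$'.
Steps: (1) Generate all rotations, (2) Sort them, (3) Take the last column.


Rotations (sorted):
  0: $bcbcbc -> last char: c
  1: bc$bcbc -> last char: c
  2: bcbc$bc -> last char: c
  3: bcbcbc$ -> last char: $
  4: c$bcbcb -> last char: b
  5: cbc$bcb -> last char: b
  6: cbcbc$b -> last char: b


BWT = ccc$bbb


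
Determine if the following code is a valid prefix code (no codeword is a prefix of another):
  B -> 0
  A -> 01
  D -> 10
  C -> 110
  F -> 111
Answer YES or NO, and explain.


Checking each pair (does one codeword prefix another?):
  B='0' vs A='01': prefix -- VIOLATION

NO -- this is NOT a valid prefix code. B (0) is a prefix of A (01).


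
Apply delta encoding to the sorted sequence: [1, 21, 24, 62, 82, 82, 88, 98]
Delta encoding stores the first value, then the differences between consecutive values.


First value: 1
Deltas:
  21 - 1 = 20
  24 - 21 = 3
  62 - 24 = 38
  82 - 62 = 20
  82 - 82 = 0
  88 - 82 = 6
  98 - 88 = 10


Delta encoded: [1, 20, 3, 38, 20, 0, 6, 10]


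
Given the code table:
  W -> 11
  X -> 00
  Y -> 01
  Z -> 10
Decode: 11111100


Decoding:
11 -> W
11 -> W
11 -> W
00 -> X


Result: WWWX


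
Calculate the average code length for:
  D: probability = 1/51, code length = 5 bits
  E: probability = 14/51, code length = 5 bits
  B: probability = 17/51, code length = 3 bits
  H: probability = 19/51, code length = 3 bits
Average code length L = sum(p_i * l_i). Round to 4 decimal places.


Weighted contributions p_i * l_i:
  D: (1/51) * 5 = 5/51
  E: (14/51) * 5 = 70/51
  B: (17/51) * 3 = 51/51
  H: (19/51) * 3 = 57/51
Sum = (5 + 70 + 51 + 57)/51 = 183/51

L = 183/51 = 3.5882 bits/symbol


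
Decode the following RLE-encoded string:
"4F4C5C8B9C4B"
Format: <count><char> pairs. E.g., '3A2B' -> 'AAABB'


Expanding each <count><char> pair:
  4F -> 'FFFF'
  4C -> 'CCCC'
  5C -> 'CCCCC'
  8B -> 'BBBBBBBB'
  9C -> 'CCCCCCCCC'
  4B -> 'BBBB'

Decoded = FFFFCCCCCCCCCBBBBBBBBCCCCCCCCCBBBB


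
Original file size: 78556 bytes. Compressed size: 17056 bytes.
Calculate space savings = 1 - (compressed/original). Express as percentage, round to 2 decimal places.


ratio = compressed/original = 17056/78556 = 0.217119
savings = 1 - ratio = 1 - 0.217119 = 0.782881
as a percentage: 0.782881 * 100 = 78.29%

Space savings = 1 - 17056/78556 = 78.29%


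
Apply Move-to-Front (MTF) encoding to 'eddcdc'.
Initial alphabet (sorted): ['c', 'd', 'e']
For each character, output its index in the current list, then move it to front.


MTF encoding:
'e': index 2 in ['c', 'd', 'e'] -> ['e', 'c', 'd']
'd': index 2 in ['e', 'c', 'd'] -> ['d', 'e', 'c']
'd': index 0 in ['d', 'e', 'c'] -> ['d', 'e', 'c']
'c': index 2 in ['d', 'e', 'c'] -> ['c', 'd', 'e']
'd': index 1 in ['c', 'd', 'e'] -> ['d', 'c', 'e']
'c': index 1 in ['d', 'c', 'e'] -> ['c', 'd', 'e']


Output: [2, 2, 0, 2, 1, 1]


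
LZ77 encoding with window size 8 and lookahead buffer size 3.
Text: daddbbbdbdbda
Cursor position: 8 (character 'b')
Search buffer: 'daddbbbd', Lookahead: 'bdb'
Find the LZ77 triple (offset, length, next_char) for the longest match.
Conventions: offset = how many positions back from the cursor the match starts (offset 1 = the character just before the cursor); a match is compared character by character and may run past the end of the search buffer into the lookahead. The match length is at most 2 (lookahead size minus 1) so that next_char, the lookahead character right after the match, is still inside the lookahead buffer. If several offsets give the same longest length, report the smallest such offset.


Try each offset into the search buffer:
  offset=1 (pos 7, char 'd'): match length 0
  offset=2 (pos 6, char 'b'): match length 2
  offset=3 (pos 5, char 'b'): match length 1
  offset=4 (pos 4, char 'b'): match length 1
  offset=5 (pos 3, char 'd'): match length 0
  offset=6 (pos 2, char 'd'): match length 0
  offset=7 (pos 1, char 'a'): match length 0
  offset=8 (pos 0, char 'd'): match length 0
Longest match has length 2 at offset 2.
next_char = character at position 8 + 2 = 10 -> 'b'

Best match: offset=2, length=2 (matching 'bd' starting at position 6)
LZ77 triple: (2, 2, 'b')


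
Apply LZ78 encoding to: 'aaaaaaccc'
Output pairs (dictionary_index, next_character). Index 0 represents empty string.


LZ78 encoding steps:
Dictionary: {0: ''}
Step 1: w='' (idx 0), next='a' -> output (0, 'a'), add 'a' as idx 1
Step 2: w='a' (idx 1), next='a' -> output (1, 'a'), add 'aa' as idx 2
Step 3: w='aa' (idx 2), next='a' -> output (2, 'a'), add 'aaa' as idx 3
Step 4: w='' (idx 0), next='c' -> output (0, 'c'), add 'c' as idx 4
Step 5: w='c' (idx 4), next='c' -> output (4, 'c'), add 'cc' as idx 5


Encoded: [(0, 'a'), (1, 'a'), (2, 'a'), (0, 'c'), (4, 'c')]


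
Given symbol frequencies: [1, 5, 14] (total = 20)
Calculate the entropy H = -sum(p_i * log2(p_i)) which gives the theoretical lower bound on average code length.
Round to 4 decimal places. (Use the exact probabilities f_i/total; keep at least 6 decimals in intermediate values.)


Per-symbol terms -p_i * log2(p_i) with p_i = f_i/20:
  p = 1/20 = 0.050000: log2(p) = -4.321928, -p*log2(p) = 0.216096
  p = 5/20 = 0.250000: log2(p) = -2.000000, -p*log2(p) = 0.500000
  p = 14/20 = 0.700000: log2(p) = -0.514573, -p*log2(p) = 0.360201
H = 0.216096 + 0.500000 + 0.360201 = 1.076297

H = 1.0763 bits/symbol


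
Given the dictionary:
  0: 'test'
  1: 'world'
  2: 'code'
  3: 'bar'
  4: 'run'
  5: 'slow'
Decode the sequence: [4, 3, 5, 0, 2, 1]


Look up each index in the dictionary:
  4 -> 'run'
  3 -> 'bar'
  5 -> 'slow'
  0 -> 'test'
  2 -> 'code'
  1 -> 'world'

Decoded: "run bar slow test code world"


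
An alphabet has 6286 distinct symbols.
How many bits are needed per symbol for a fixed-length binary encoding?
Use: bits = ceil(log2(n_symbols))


log2(6286) = 12.6179
Bracket: 2^12 = 4096 < 6286 <= 2^13 = 8192
So ceil(log2(6286)) = 13

bits = ceil(log2(6286)) = ceil(12.6179) = 13 bits


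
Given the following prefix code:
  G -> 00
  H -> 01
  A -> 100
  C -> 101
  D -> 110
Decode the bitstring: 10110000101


Decoding step by step:
Bits 101 -> C
Bits 100 -> A
Bits 00 -> G
Bits 101 -> C


Decoded message: CAGC


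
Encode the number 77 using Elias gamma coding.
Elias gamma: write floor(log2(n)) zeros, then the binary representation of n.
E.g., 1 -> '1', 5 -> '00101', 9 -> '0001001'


num_bits = floor(log2(77)) + 1 = 7
leading_zeros = num_bits - 1 = 6
binary(77) = 1001101

Elias gamma(77) = '000000' + '1001101' = 0000001001101 (13 bits)


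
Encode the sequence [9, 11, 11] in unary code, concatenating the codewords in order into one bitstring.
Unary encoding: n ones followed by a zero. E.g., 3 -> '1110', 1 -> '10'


Encode each number as n ones followed by a terminating 0:
  9 -> 1111111110 (10 bits)
  11 -> 111111111110 (12 bits)
  11 -> 111111111110 (12 bits)
Total length = 10 + 12 + 12 = 34 bits.

Unary([9, 11, 11]) = 1111111110111111111110111111111110 (34 bits)


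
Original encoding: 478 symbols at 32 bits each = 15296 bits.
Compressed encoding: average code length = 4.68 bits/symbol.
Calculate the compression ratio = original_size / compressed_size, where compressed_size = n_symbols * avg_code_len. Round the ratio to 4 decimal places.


original_size = n_symbols * orig_bits = 478 * 32 = 15296 bits
compressed_size = n_symbols * avg_code_len = 478 * 4.68 = 2237.04 bits
ratio = original_size / compressed_size = 15296 / 2237.04 = 6.8376

Compression ratio = 6.8376


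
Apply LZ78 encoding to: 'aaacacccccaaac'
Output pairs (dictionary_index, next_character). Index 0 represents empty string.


LZ78 encoding steps:
Dictionary: {0: ''}
Step 1: w='' (idx 0), next='a' -> output (0, 'a'), add 'a' as idx 1
Step 2: w='a' (idx 1), next='a' -> output (1, 'a'), add 'aa' as idx 2
Step 3: w='' (idx 0), next='c' -> output (0, 'c'), add 'c' as idx 3
Step 4: w='a' (idx 1), next='c' -> output (1, 'c'), add 'ac' as idx 4
Step 5: w='c' (idx 3), next='c' -> output (3, 'c'), add 'cc' as idx 5
Step 6: w='cc' (idx 5), next='a' -> output (5, 'a'), add 'cca' as idx 6
Step 7: w='aa' (idx 2), next='c' -> output (2, 'c'), add 'aac' as idx 7


Encoded: [(0, 'a'), (1, 'a'), (0, 'c'), (1, 'c'), (3, 'c'), (5, 'a'), (2, 'c')]


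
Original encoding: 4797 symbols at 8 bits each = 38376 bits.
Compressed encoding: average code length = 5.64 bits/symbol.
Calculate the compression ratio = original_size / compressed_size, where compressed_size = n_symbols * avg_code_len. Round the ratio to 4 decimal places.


original_size = n_symbols * orig_bits = 4797 * 8 = 38376 bits
compressed_size = n_symbols * avg_code_len = 4797 * 5.64 = 27055.08 bits
ratio = original_size / compressed_size = 38376 / 27055.08 = 1.4184

Compression ratio = 1.4184


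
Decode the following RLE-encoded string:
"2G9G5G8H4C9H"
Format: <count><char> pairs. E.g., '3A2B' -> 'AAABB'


Expanding each <count><char> pair:
  2G -> 'GG'
  9G -> 'GGGGGGGGG'
  5G -> 'GGGGG'
  8H -> 'HHHHHHHH'
  4C -> 'CCCC'
  9H -> 'HHHHHHHHH'

Decoded = GGGGGGGGGGGGGGGGHHHHHHHHCCCCHHHHHHHHH


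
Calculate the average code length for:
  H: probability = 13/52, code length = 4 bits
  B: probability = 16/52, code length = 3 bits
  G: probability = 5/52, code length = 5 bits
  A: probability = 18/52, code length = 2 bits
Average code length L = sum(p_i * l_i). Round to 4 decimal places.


Weighted contributions p_i * l_i:
  H: (13/52) * 4 = 52/52
  B: (16/52) * 3 = 48/52
  G: (5/52) * 5 = 25/52
  A: (18/52) * 2 = 36/52
Sum = (52 + 48 + 25 + 36)/52 = 161/52

L = 161/52 = 3.0962 bits/symbol


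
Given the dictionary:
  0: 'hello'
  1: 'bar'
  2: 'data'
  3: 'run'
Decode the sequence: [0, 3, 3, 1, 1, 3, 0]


Look up each index in the dictionary:
  0 -> 'hello'
  3 -> 'run'
  3 -> 'run'
  1 -> 'bar'
  1 -> 'bar'
  3 -> 'run'
  0 -> 'hello'

Decoded: "hello run run bar bar run hello"
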